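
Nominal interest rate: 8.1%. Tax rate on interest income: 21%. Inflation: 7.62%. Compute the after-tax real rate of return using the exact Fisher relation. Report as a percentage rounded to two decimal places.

-1.13%

After-tax nominal return = 8.1% × (1 − 0.21) = 6.3990%.
1 + r = 1.06399 / 1.07620 = 0.988655
After-tax real rate = 0.988655 − 1 → -1.13%.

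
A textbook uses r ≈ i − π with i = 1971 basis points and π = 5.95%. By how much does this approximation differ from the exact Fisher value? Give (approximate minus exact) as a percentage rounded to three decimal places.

Approximate: r ≈ 19.710% − 5.950% = 13.7600%
Exact: (1 + 0.1971)/(1 + 0.0595) − 1 = 12.9873%
Error = 13.7600% − 12.9873% = 0.7727% → 0.773%.

0.773%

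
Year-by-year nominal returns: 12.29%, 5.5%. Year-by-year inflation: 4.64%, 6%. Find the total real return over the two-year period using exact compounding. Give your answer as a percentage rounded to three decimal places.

6.805%

Compound the nominal returns: 1.1229 × 1.0550 = 1.184660.
Compound inflation: 1.0464 × 1.0600 = 1.109184.
Deflate: 1.184660 / 1.109184 = 1.068046.
Total real return = 1.068046 − 1 → 6.805%.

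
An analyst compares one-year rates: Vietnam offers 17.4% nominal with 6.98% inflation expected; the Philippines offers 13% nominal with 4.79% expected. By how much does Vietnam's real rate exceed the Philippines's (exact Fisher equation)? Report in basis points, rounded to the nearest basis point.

191 basis points

Vietnam: (1 + 0.1740)/(1 + 0.0698) − 1 = 9.7401%
The Philippines: (1 + 0.1300)/(1 + 0.0479) − 1 = 7.8347%
Differential = 9.7401% − 7.8347% = 1.9054% → 191 basis points.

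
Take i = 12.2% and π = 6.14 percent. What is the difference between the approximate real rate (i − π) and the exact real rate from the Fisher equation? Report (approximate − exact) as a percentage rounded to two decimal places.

Approximate: r ≈ 12.200% − 6.140% = 6.0600%
Exact: (1 + 0.1220)/(1 + 0.0614) − 1 = 5.7094%
Error = 6.0600% − 5.7094% = 0.3506% → 0.35%.

0.35%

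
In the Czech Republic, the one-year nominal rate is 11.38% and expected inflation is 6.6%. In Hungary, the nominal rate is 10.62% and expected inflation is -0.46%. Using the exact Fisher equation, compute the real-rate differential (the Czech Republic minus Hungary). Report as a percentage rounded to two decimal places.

The Czech Republic: (1 + 0.1138)/(1 + 0.0660) − 1 = 4.4841%
Hungary: (1 + 0.1062)/(1 − 0.0046) − 1 = 11.1312%
Differential = 4.4841% − 11.1312% = -6.6472% → -6.65%.

-6.65%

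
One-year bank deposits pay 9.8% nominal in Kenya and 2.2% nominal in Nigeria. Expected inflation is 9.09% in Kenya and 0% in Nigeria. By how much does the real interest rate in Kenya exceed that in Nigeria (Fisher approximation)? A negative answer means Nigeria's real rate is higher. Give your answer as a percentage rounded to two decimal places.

Kenya: 9.8% − 9.09% = 0.710%
Nigeria: 2.2% − 0% = 2.200%
Differential = -1.490% → -1.49%.

-1.49%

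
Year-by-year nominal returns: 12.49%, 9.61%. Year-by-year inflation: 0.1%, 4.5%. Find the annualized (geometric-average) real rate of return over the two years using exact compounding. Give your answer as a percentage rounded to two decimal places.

8.57%

Nominal growth factor = 1.1249 × 1.0961 = 1.23300289
Price-level growth factor = 1.0010 × 1.0450 = 1.04604500
Real growth factor = 1.23300289 / 1.04604500 = 1.17872834
Annualized real rate = 1.17872834^(1/2) − 1 = 8.5693% → 8.57%.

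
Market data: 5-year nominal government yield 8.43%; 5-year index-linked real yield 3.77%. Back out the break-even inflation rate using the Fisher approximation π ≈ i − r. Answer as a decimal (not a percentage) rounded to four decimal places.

π ≈ i − r = 8.43% − 3.77% → 0.0466.

0.0466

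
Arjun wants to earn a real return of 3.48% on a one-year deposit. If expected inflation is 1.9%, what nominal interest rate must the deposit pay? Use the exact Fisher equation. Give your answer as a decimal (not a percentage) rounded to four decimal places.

0.0545

(1 + i) = (1 + r)(1 + π) = 1.03480 × 1.01900 = 1.0544612
i = 1.0544612 − 1, so the required nominal rate is 0.0545.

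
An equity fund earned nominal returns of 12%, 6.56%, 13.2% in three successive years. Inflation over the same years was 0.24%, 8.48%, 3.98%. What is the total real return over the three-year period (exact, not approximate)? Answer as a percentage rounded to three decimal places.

Compound the nominal returns: 1.1200 × 1.0656 × 1.1320 = 1.351010.
Compound inflation: 1.0024 × 1.0848 × 1.0398 = 1.130682.
Deflate: 1.351010 / 1.130682 = 1.194863.
Total real return = 1.194863 − 1 → 19.486%.

19.486%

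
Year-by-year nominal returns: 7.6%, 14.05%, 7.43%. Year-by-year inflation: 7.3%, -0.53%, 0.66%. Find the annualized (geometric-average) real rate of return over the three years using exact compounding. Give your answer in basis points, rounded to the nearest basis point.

706 basis points

Nominal growth factor = 1.0760 × 1.1405 × 1.0743 = 1.31835733
Price-level growth factor = 1.0730 × 0.9947 × 1.0066 = 1.07435737
Real growth factor = 1.31835733 / 1.07435737 = 1.22711247
Annualized real rate = 1.22711247^(1/3) − 1 = 7.0602% → 706 basis points.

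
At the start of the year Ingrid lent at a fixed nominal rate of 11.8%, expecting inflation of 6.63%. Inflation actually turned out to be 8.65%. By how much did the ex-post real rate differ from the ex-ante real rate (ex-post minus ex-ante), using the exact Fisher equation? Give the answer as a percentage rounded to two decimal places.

Ex-ante: (1 + 0.1180)/(1 + 0.0663) − 1 = 4.8485%
Ex-post: (1 + 0.1180)/(1 + 0.0865) − 1 = 2.8992%
Difference (ex-post − ex-ante) = -1.9493% → -1.95%.

-1.95%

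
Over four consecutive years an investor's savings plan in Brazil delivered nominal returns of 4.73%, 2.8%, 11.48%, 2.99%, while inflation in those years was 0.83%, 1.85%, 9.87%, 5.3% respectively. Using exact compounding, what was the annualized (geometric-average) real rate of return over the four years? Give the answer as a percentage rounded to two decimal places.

Nominal growth factor = 1.0473 × 1.0280 × 1.1148 × 1.0299 = 1.23610749
Price-level growth factor = 1.0083 × 1.0185 × 1.0987 × 1.0530 = 1.18811450
Real growth factor = 1.23610749 / 1.18811450 = 1.04039424
Annualized real rate = 1.04039424^(1/4) − 1 = 0.9949% → 0.99%.

0.99%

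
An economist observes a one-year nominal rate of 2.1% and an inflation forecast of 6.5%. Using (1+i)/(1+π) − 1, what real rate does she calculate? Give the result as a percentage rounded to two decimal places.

-4.13%

1 + r = 1.02100 / 1.06500 = 0.958685
r = 0.958685 − 1 = -4.1315%, i.e. -4.13%.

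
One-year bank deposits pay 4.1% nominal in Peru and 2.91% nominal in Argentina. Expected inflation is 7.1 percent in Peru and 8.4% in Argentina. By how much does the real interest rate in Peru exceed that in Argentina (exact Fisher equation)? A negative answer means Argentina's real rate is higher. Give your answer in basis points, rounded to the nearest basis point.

226 basis points

Peru: (1 + 0.0410)/(1 + 0.0710) − 1 = -2.8011%
Argentina: (1 + 0.0291)/(1 + 0.0840) − 1 = -5.0646%
Differential = -2.8011% − (-5.0646%) = 2.2635% → 226 basis points.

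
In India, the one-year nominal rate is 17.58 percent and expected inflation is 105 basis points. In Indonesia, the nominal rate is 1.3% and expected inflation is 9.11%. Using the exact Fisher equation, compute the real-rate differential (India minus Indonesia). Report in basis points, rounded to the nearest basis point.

India: (1 + 0.1758)/(1 + 0.0105) − 1 = 16.3582%
Indonesia: (1 + 0.0130)/(1 + 0.0911) − 1 = -7.1579%
Differential = 16.3582% − (-7.1579%) = 23.5162% → 2352 basis points.

2352 basis points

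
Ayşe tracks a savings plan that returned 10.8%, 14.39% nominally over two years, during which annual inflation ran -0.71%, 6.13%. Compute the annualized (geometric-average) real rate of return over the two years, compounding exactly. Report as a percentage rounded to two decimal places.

Nominal growth factor = 1.1080 × 1.1439 = 1.26744120
Price-level growth factor = 0.9929 × 1.0613 = 1.05376477
Real growth factor = 1.26744120 / 1.05376477 = 1.20277432
Annualized real rate = 1.20277432^(1/2) − 1 = 9.6711% → 9.67%.

9.67%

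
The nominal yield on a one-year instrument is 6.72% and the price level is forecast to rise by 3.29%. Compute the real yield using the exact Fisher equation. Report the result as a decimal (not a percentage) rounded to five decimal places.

By the Fisher identity, 1 + r = (1 + i)/(1 + π).
1 + r = 1.06720 / 1.03290 = 1.033207
r = 1.033207 − 1 = 3.3207%, i.e. 0.03321.

0.03321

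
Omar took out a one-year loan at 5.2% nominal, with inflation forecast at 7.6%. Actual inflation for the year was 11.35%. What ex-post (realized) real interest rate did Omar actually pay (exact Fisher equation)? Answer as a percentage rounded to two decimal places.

-5.52%

Ex-post: (1 + 0.0520)/(1 + 0.1135) − 1 = -5.5231%
So the realized real rate is -5.52%.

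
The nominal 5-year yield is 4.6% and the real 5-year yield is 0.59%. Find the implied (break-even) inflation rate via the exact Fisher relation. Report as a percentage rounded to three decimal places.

3.986%

(1 + π) = (1 + i)/(1 + r) = 1.04600 / 1.00590 = 1.0398648
Break-even inflation = 1.0398648 − 1 → 3.986%.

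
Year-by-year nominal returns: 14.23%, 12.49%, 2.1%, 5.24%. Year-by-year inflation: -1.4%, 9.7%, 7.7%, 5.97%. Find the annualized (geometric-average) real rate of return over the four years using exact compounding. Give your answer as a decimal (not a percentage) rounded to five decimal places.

Nominal growth factor = 1.1423 × 1.1249 × 1.0210 × 1.0524 = 1.38070429
Price-level growth factor = 0.9860 × 1.0970 × 1.0770 × 1.0597 = 1.23447466
Real growth factor = 1.38070429 / 1.23447466 = 1.11845495
Annualized real rate = 1.11845495^(1/4) − 1 = 2.8382% → 0.02838.

0.02838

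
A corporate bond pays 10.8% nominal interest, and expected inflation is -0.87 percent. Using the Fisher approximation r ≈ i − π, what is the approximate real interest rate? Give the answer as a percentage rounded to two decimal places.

11.67%

r ≈ i − π = 10.8% − (-0.87%) = 11.67%.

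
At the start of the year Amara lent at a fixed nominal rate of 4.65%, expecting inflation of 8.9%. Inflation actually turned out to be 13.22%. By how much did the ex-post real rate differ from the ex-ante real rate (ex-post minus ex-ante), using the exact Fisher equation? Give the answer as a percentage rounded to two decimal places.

-3.67%

Ex-ante: (1 + 0.0465)/(1 + 0.0890) − 1 = -3.9027%
Ex-post: (1 + 0.0465)/(1 + 0.1322) − 1 = -7.5693%
Difference (ex-post − ex-ante) = -3.6667% → -3.67%.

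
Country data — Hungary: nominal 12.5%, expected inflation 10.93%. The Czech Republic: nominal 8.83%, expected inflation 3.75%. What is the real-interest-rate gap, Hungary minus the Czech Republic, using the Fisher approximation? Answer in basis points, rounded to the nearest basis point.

Hungary: 12.5% − 10.93% = 1.570%
The Czech Republic: 8.83% − 3.75% = 5.080%
Differential = -3.510% → -351 basis points.

-351 basis points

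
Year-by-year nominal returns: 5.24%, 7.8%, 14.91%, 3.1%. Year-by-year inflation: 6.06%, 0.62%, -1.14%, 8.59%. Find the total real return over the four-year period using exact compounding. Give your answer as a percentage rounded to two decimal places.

Nominal growth factor = 1.0524 × 1.0780 × 1.1491 × 1.0310 = 1.344052
Price-level growth factor = 1.0606 × 1.0062 × 0.9886 × 1.0859 = 1.145635
Real growth factor = 1.344052 / 1.145635 = 1.173194
Total real return = 1.173194 − 1 → 17.32%.

17.32%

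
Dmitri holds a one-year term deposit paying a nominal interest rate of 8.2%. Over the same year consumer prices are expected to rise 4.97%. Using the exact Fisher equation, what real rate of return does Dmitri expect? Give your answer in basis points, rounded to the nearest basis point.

1 + r = 1.08200 / 1.04970 = 1.030771
r = 1.030771 − 1 = 3.0771%, i.e. 308 basis points.

308 basis points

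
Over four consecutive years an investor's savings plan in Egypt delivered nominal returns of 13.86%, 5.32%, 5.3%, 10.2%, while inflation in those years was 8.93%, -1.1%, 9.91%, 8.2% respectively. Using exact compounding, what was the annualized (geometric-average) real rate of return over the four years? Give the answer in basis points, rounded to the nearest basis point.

Nominal growth factor = 1.1386 × 1.0532 × 1.0530 × 1.1020 = 1.39152815
Price-level growth factor = 1.0893 × 0.9890 × 1.0991 × 1.0820 = 1.28117443
Real growth factor = 1.39152815 / 1.28117443 = 1.08613481
Annualized real rate = 1.08613481^(1/4) − 1 = 2.0871% → 209 basis points.

209 basis points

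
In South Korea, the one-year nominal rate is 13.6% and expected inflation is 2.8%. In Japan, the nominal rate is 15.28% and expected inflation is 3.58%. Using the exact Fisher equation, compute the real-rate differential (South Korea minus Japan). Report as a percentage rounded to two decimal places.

-0.79%

South Korea: (1 + 0.1360)/(1 + 0.0280) − 1 = 10.5058%
Japan: (1 + 0.1528)/(1 + 0.0358) − 1 = 11.2956%
Differential = 10.5058% − 11.2956% = -0.7898% → -0.79%.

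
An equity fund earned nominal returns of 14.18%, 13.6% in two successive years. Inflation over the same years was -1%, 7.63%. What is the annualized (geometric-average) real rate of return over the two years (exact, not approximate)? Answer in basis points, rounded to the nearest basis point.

Nominal growth factor = 1.1418 × 1.1360 = 1.29708480
Price-level growth factor = 0.9900 × 1.0763 = 1.06553700
Real growth factor = 1.29708480 / 1.06553700 = 1.21730620
Annualized real rate = 1.21730620^(1/2) − 1 = 10.3316% → 1033 basis points.

1033 basis points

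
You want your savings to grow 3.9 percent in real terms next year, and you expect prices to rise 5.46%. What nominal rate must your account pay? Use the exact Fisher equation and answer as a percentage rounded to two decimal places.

9.57%

(1 + i) = (1 + r)(1 + π) = 1.03900 × 1.05460 = 1.0957294
i = 1.0957294 − 1, so the required nominal rate is 9.57%.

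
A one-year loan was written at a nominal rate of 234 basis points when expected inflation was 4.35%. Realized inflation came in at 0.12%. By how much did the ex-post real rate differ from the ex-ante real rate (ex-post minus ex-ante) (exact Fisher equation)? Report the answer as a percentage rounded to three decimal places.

4.144%

Ex-ante: (1 + 0.0234)/(1 + 0.0435) − 1 = -1.92621%
Ex-post: (1 + 0.0234)/(1 + 0.0012) − 1 = 2.21734%
Difference (ex-post − ex-ante) = 4.14355% → 4.144%.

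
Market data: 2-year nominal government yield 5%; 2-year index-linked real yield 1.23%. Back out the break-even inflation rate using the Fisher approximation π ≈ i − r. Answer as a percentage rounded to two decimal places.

π ≈ i − r = 5% − 1.23% → 3.77%.

3.77%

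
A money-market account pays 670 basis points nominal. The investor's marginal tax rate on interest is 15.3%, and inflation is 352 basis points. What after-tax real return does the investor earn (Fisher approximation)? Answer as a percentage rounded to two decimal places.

2.15%

After-tax nominal return = 6.7% × (1 − 0.153) = 5.6749%.
r ≈ 5.6749% − 3.52% → 2.15%.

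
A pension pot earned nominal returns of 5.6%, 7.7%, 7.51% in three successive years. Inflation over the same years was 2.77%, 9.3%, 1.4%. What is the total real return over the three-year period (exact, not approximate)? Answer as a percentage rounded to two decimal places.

Compound the nominal returns: 1.0560 × 1.0770 × 1.0751 = 1.222724.
Compound inflation: 1.0277 × 1.0930 × 1.0140 = 1.139002.
Deflate: 1.222724 / 1.139002 = 1.073505.
Total real return = 1.073505 − 1 → 7.35%.

7.35%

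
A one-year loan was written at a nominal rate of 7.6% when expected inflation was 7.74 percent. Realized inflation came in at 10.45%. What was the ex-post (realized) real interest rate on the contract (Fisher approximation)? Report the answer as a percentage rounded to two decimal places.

Ex-post: 7.6% − 10.45% = -2.850%
So the realized real rate is -2.85%.

-2.85%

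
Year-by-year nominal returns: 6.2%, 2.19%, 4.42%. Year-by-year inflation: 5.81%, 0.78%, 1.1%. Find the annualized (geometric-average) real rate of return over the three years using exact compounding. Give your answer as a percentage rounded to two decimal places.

1.68%

Compound the nominal returns: 1.0620 × 1.0219 × 1.0442 = 1.13322619.
Compound inflation: 1.0581 × 1.0078 × 1.0110 = 1.07808306.
Deflate: 1.13322619 / 1.07808306 = 1.05114924.
Annualized real rate = 1.05114924^(1/3) − 1 = 1.6767% → 1.68%.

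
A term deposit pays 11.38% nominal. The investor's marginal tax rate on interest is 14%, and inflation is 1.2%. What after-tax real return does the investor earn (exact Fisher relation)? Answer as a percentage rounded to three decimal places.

After-tax nominal return = 11.38% × (1 − 0.14) = 9.7868%.
1 + r = 1.097868 / 1.01200 = 1.084850
After-tax real rate = 1.084850 − 1 → 8.485%.

8.485%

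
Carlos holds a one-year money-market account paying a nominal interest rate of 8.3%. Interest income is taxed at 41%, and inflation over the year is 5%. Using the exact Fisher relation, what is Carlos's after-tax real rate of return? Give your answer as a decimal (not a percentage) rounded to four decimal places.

After-tax nominal return = 8.3% × (1 − 0.41) = 4.8970%.
1 + r = 1.04897 / 1.05000 = 0.999019
After-tax real rate = 0.999019 − 1 → -0.0010.

-0.0010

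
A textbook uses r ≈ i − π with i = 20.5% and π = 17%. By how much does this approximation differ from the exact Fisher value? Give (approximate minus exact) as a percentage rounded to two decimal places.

Approximate: r ≈ 20.500% − 17.000% = 3.5000%
Exact: (1 + 0.2050)/(1 + 0.1700) − 1 = 2.9915%
Error = 3.5000% − 2.9915% = 0.5085% → 0.51%.

0.51%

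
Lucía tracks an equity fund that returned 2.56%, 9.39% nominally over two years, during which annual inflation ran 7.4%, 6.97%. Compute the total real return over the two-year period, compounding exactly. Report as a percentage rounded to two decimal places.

Nominal growth factor = 1.0256 × 1.0939 = 1.121904
Price-level growth factor = 1.0740 × 1.0697 = 1.148858
Real growth factor = 1.121904 / 1.148858 = 0.976538
Total real return = 0.976538 − 1 → -2.35%.

-2.35%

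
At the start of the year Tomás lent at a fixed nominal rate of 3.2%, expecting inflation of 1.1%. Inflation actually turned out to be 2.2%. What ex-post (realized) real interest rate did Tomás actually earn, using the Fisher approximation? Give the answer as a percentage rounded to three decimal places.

1.000%

Ex-post: 3.2% − 2.2% = 1.000%
So the realized real rate is 1.000%.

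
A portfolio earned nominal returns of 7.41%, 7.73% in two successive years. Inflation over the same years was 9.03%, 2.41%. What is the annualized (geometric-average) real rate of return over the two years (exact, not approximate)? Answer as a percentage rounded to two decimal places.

1.80%

Nominal growth factor = 1.0741 × 1.0773 = 1.15712793
Price-level growth factor = 1.0903 × 1.0241 = 1.11657623
Real growth factor = 1.15712793 / 1.11657623 = 1.03631790
Annualized real rate = 1.03631790^(1/2) − 1 = 1.7997% → 1.80%.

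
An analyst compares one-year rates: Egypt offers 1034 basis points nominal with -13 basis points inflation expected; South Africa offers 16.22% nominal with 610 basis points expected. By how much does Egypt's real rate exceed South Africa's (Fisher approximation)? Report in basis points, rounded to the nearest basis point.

35 basis points

Egypt: 10.34% − (-0.13%) = 10.470%
South Africa: 16.22% − 6.1% = 10.120%
Differential = 0.350% → 35 basis points.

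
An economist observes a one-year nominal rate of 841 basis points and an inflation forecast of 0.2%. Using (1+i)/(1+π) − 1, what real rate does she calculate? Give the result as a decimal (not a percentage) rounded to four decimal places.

0.0819

1 + r = 1.08410 / 1.00200 = 1.081936
r = 1.081936 − 1 = 8.1936%, i.e. 0.0819.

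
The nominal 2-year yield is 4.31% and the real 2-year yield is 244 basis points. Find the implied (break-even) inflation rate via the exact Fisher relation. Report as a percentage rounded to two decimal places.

(1 + π) = (1 + i)/(1 + r) = 1.04310 / 1.02440 = 1.018255
Break-even inflation = 1.018255 − 1 → 1.83%.

1.83%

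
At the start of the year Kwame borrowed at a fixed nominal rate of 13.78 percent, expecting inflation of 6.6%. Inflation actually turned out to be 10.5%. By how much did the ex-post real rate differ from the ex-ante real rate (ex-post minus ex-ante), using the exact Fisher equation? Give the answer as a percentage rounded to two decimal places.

-3.77%

Ex-ante: (1 + 0.1378)/(1 + 0.0660) − 1 = 6.7355%
Ex-post: (1 + 0.1378)/(1 + 0.1050) − 1 = 2.9683%
Difference (ex-post − ex-ante) = -3.7671% → -3.77%.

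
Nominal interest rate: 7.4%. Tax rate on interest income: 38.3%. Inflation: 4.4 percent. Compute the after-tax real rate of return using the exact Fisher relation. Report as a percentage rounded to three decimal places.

0.159%

After-tax nominal return = 7.4% × (1 − 0.383) = 4.5658%.
1 + r = 1.045658 / 1.04400 = 1.001588
After-tax real rate = 1.001588 − 1 → 0.159%.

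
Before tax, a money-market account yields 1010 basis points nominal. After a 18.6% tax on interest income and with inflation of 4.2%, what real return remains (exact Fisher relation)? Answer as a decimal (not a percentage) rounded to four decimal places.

0.0386

After-tax nominal return = 10.1% × (1 − 0.186) = 8.2214%.
1 + r = 1.082214 / 1.04200 = 1.038593
After-tax real rate = 1.038593 − 1 → 0.0386.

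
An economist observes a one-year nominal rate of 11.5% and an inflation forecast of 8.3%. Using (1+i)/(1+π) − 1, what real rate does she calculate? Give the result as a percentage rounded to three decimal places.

2.955%

1 + r = 1.11500 / 1.08300 = 1.029548
r = 1.029548 − 1 = 2.9548%, i.e. 2.955%.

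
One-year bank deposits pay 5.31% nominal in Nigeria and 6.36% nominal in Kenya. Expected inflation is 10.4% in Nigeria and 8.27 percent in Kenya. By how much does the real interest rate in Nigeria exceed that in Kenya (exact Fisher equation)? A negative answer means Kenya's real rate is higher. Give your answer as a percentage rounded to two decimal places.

-2.85%

Nigeria: (1 + 0.0531)/(1 + 0.1040) − 1 = -4.6105%
Kenya: (1 + 0.0636)/(1 + 0.0827) − 1 = -1.7641%
Differential = -4.6105% − (-1.7641%) = -2.8464% → -2.85%.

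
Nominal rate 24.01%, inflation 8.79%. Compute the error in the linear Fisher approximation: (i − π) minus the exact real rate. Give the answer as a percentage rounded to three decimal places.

1.230%

Approximate: r ≈ 24.010% − 8.790% = 15.2200%
Exact: (1 + 0.2401)/(1 + 0.0879) − 1 = 13.9903%
Error = 15.2200% − 13.9903% = 1.2297% → 1.230%.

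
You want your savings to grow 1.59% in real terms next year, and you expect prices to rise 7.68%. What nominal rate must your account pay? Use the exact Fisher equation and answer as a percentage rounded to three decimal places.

(1 + i) = (1 + r)(1 + π) = 1.01590 × 1.07680 = 1.09392112
i = 1.09392112 − 1, so the required nominal rate is 9.392%.

9.392%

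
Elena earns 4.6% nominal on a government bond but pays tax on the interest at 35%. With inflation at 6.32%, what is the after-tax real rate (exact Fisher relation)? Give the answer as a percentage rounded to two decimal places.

-3.13%

After-tax nominal return = 4.6% × (1 − 0.35) = 2.9900%.
1 + r = 1.02990 / 1.06320 = 0.968679
After-tax real rate = 0.968679 − 1 → -3.13%.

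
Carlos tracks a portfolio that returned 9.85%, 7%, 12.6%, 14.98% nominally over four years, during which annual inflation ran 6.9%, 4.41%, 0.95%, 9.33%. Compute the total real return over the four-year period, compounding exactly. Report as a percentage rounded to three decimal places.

23.532%

Nominal growth factor = 1.0985 × 1.0700 × 1.1260 × 1.1498 = 1.521754
Price-level growth factor = 1.0690 × 1.0441 × 1.0095 × 1.0933 = 1.231872
Real growth factor = 1.521754 / 1.231872 = 1.235319
Total real return = 1.235319 − 1 → 23.532%.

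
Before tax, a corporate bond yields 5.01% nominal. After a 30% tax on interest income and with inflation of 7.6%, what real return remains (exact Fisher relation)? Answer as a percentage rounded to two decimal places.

After-tax nominal return = 5.01% × (1 − 0.3) = 3.5070%.
1 + r = 1.03507 / 1.07600 = 0.961961
After-tax real rate = 0.961961 − 1 → -3.80%.

-3.80%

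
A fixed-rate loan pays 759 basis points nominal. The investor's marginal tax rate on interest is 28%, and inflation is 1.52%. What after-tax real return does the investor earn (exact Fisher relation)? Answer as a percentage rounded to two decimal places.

After-tax nominal return = 7.59% × (1 − 0.28) = 5.4648%.
1 + r = 1.054648 / 1.01520 = 1.038857
After-tax real rate = 1.038857 − 1 → 3.89%.

3.89%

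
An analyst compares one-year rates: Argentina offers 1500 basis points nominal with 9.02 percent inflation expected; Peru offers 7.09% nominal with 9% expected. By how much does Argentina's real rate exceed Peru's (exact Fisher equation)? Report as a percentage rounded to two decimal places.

7.24%

Argentina: (1 + 0.1500)/(1 + 0.0902) − 1 = 5.4852%
Peru: (1 + 0.0709)/(1 + 0.0900) − 1 = -1.7523%
Differential = 5.4852% − (-1.7523%) = 7.2375% → 7.24%.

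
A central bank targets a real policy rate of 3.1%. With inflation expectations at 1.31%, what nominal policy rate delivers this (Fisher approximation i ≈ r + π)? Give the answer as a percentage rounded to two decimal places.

4.41%

i ≈ r + π = 3.1% + 1.31% = 4.41%.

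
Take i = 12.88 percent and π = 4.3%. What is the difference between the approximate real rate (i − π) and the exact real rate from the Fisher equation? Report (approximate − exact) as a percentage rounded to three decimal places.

Approximate: r ≈ 12.880% − 4.300% = 8.5800%
Exact: (1 + 0.1288)/(1 + 0.0430) − 1 = 8.2263%
Error = 8.5800% − 8.2263% = 0.3537% → 0.354%.

0.354%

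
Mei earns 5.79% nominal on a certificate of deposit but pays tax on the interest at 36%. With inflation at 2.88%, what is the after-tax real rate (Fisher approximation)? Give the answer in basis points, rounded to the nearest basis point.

83 basis points

After-tax nominal return = 5.79% × (1 − 0.36) = 3.7056%.
r ≈ 3.7056% − 2.88% → 83 basis points.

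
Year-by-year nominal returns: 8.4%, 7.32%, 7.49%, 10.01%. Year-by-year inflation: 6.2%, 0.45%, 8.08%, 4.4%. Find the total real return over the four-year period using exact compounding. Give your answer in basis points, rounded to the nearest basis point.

Nominal growth factor = 1.0840 × 1.0732 × 1.0749 × 1.1001 = 1.375657
Price-level growth factor = 1.0620 × 1.0045 × 1.0808 × 1.0440 = 1.203706
Real growth factor = 1.375657 / 1.203706 = 1.142852
Total real return = 1.142852 − 1 → 1429 basis points.

1429 basis points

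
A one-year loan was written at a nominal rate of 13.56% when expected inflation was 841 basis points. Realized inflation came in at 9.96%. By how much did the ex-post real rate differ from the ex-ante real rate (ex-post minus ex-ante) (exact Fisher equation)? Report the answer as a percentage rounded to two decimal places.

-1.48%

Ex-ante: (1 + 0.1356)/(1 + 0.0841) − 1 = 4.7505%
Ex-post: (1 + 0.1356)/(1 + 0.0996) − 1 = 3.2739%
Difference (ex-post − ex-ante) = -1.4766% → -1.48%.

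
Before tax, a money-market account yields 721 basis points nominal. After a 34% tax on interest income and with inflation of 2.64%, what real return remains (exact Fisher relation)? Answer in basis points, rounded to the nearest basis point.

206 basis points

After-tax nominal return = 7.21% × (1 − 0.34) = 4.7586%.
1 + r = 1.047586 / 1.02640 = 1.020641
After-tax real rate = 1.020641 − 1 → 206 basis points.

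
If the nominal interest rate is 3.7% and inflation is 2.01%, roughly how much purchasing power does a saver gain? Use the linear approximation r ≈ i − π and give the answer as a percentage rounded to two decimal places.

r ≈ i − π = 3.7% − 2.01% = 1.69%.

1.69%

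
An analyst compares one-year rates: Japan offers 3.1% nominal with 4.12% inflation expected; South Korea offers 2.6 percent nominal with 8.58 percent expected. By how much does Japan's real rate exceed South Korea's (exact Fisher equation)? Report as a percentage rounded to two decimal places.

4.53%

Japan: (1 + 0.0310)/(1 + 0.0412) − 1 = -0.9796%
South Korea: (1 + 0.0260)/(1 + 0.0858) − 1 = -5.5075%
Differential = -0.9796% − (-5.5075%) = 4.5278% → 4.53%.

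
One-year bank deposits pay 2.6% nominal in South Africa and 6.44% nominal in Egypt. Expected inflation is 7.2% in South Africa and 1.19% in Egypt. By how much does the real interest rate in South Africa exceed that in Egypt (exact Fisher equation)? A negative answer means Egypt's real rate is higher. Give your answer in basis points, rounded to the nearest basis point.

-948 basis points

South Africa: (1 + 0.0260)/(1 + 0.0720) − 1 = -4.2910%
Egypt: (1 + 0.0644)/(1 + 0.0119) − 1 = 5.1883%
Differential = -4.2910% − 5.1883% = -9.4793% → -948 basis points.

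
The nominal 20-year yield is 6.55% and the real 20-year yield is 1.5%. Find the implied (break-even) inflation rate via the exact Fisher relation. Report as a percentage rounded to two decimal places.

4.98%

(1 + π) = (1 + i)/(1 + r) = 1.06550 / 1.01500 = 1.049754
Break-even inflation = 1.049754 − 1 → 4.98%.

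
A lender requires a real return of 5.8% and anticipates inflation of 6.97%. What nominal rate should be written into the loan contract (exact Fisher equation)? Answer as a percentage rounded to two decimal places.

13.17%

(1 + i) = (1 + r)(1 + π) = 1.05800 × 1.06970 = 1.1317426
i = 1.1317426 − 1, so the required nominal rate is 13.17%.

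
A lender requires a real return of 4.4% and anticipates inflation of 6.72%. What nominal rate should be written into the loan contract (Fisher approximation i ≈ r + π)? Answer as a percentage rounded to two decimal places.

11.12%

i ≈ r + π = 4.4% + 6.72% = 11.12%.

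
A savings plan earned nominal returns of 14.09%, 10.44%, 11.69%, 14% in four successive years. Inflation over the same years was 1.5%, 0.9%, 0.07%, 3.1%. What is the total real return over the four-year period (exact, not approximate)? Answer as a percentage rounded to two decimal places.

51.84%

Nominal growth factor = 1.1409 × 1.1044 × 1.1169 × 1.1400 = 1.604328
Price-level growth factor = 1.0150 × 1.0090 × 1.0007 × 1.0310 = 1.056622
Real growth factor = 1.604328 / 1.056622 = 1.518355
Total real return = 1.518355 − 1 → 51.84%.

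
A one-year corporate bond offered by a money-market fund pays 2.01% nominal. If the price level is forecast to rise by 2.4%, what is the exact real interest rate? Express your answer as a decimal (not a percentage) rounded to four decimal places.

By the Fisher relation, 1 + r = (1 + i)/(1 + π).
1 + r = 1.02010 / 1.02400 = 0.996191
r = 0.996191 − 1 = -0.3809%, i.e. -0.0038.

-0.0038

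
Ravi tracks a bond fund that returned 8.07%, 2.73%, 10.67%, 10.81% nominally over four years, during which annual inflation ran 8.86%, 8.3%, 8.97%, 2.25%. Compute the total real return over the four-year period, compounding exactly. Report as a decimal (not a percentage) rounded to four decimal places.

0.0364

Compound the nominal returns: 1.0807 × 1.0273 × 1.1067 × 1.1081 = 1.361480.
Compound inflation: 1.0886 × 1.0830 × 1.0897 × 1.0225 = 1.313612.
Deflate: 1.361480 / 1.313612 = 1.036440.
Total real return = 1.036440 − 1 → 0.0364.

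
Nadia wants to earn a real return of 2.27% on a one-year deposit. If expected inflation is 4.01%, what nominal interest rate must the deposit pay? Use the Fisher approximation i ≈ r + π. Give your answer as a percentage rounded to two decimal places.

6.28%

i ≈ r + π = 2.27% + 4.01% = 6.28%.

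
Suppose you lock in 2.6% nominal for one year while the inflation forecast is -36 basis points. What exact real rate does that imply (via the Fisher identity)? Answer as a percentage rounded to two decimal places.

1 + r = 1.02600 / 0.99640 = 1.029707
r = 1.029707 − 1 = 2.9707%, i.e. 2.97%.

2.97%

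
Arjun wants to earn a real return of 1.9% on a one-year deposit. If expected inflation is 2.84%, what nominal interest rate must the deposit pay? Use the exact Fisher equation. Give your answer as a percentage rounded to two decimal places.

(1 + i) = (1 + r)(1 + π) = 1.01900 × 1.02840 = 1.0479396
i = 1.0479396 − 1, so the required nominal rate is 4.79%.

4.79%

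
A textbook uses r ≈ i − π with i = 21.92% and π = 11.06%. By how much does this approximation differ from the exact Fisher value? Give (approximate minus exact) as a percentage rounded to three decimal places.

1.082%

Approximate: r ≈ 21.920% − 11.060% = 10.8600%
Exact: (1 + 0.2192)/(1 + 0.1106) − 1 = 9.778498%
Error = 10.8600% − 9.778498% = 1.081502% → 1.082%.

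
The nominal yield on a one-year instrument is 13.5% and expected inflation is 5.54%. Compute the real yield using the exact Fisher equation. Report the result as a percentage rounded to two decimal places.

1 + r = 1.13500 / 1.05540 = 1.075422
r = 1.075422 − 1 = 7.5422%, i.e. 7.54%.

7.54%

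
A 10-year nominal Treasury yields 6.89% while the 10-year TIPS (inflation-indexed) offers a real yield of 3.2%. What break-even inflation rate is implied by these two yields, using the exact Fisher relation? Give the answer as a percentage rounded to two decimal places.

3.58%

(1 + π) = (1 + i)/(1 + r) = 1.06890 / 1.03200 = 1.035756
Break-even inflation = 1.035756 − 1 → 3.58%.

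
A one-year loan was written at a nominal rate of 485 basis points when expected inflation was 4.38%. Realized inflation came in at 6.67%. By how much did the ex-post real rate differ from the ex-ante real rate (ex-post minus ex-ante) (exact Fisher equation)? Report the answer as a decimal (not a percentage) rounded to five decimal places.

Ex-ante: (1 + 0.0485)/(1 + 0.0438) − 1 = 0.45028%
Ex-post: (1 + 0.0485)/(1 + 0.0667) − 1 = -1.70620%
Difference (ex-post − ex-ante) = -2.15647% → -0.02156.

-0.02156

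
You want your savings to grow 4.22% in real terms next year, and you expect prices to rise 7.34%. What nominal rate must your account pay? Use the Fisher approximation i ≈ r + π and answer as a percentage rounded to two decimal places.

i ≈ r + π = 4.22% + 7.34% = 11.56%.

11.56%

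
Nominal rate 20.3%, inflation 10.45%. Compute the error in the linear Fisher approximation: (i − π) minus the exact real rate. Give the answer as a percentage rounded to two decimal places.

Approximate: r ≈ 20.300% − 10.450% = 9.8500%
Exact: (1 + 0.2030)/(1 + 0.1045) − 1 = 8.9181%
Error = 9.8500% − 8.9181% = 0.9319% → 0.93%.

0.93%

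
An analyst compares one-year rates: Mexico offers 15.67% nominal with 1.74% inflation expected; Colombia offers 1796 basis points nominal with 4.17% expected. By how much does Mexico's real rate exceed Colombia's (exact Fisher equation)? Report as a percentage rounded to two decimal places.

Mexico: (1 + 0.1567)/(1 + 0.0174) − 1 = 13.6918%
Colombia: (1 + 0.1796)/(1 + 0.0417) − 1 = 13.2380%
Differential = 13.6918% − 13.2380% = 0.4538% → 0.45%.

0.45%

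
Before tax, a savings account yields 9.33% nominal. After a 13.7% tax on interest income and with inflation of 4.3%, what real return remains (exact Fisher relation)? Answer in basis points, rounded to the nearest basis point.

360 basis points

After-tax nominal return = 9.33% × (1 − 0.137) = 8.05179%.
1 + r = 1.0805179 / 1.04300 = 1.035971
After-tax real rate = 1.035971 − 1 → 360 basis points.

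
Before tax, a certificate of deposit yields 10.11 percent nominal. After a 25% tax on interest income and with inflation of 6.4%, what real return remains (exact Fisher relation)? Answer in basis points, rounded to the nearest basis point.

111 basis points

After-tax nominal return = 10.11% × (1 − 0.25) = 7.5825%.
1 + r = 1.075825 / 1.06400 = 1.011114
After-tax real rate = 1.011114 − 1 → 111 basis points.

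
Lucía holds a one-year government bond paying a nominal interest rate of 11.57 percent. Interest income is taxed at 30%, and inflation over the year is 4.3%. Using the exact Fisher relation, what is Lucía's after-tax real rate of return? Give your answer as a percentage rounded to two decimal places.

3.64%

After-tax nominal return = 11.57% × (1 − 0.3) = 8.0990%.
1 + r = 1.08099 / 1.04300 = 1.036424
After-tax real rate = 1.036424 − 1 → 3.64%.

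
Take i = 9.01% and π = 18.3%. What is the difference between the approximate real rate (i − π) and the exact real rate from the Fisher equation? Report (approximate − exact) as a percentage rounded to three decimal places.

-1.437%

Approximate: r ≈ 9.010% − 18.300% = -9.2900%
Exact: (1 + 0.0901)/(1 + 0.1830) − 1 = -7.8529%
Error = -9.2900% − (-7.8529%) = -1.4371% → -1.437%.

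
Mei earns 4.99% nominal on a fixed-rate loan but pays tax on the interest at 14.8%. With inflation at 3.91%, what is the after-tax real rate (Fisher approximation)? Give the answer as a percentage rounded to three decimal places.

0.341%

After-tax nominal return = 4.99% × (1 − 0.148) = 4.25148%.
r ≈ 4.25148% − 3.91% → 0.341%.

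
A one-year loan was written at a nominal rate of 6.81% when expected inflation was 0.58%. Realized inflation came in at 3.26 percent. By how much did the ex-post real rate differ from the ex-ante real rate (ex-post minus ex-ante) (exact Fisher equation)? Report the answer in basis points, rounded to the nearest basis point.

-276 basis points

Ex-ante: (1 + 0.0681)/(1 + 0.0058) − 1 = 6.1941%
Ex-post: (1 + 0.0681)/(1 + 0.0326) − 1 = 3.4379%
Difference (ex-post − ex-ante) = -2.7562% → -276 basis points.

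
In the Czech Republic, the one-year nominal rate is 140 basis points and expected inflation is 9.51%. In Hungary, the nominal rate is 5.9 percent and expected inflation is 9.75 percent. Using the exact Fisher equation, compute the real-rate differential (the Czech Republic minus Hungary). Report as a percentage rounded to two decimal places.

-3.90%

The Czech Republic: (1 + 0.0140)/(1 + 0.0951) − 1 = -7.4057%
Hungary: (1 + 0.0590)/(1 + 0.0975) − 1 = -3.5080%
Differential = -7.4057% − (-3.5080%) = -3.8977% → -3.90%.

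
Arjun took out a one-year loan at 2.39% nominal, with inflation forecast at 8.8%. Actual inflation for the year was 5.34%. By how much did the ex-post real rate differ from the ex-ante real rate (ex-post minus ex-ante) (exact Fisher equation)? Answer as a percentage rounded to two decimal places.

Ex-ante: (1 + 0.0239)/(1 + 0.0880) − 1 = -5.8915%
Ex-post: (1 + 0.0239)/(1 + 0.0534) − 1 = -2.8005%
Difference (ex-post − ex-ante) = 3.0911% → 3.09%.

3.09%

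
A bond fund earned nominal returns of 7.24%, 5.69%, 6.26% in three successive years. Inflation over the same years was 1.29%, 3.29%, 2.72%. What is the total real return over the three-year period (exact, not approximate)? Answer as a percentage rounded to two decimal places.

Compound the nominal returns: 1.0724 × 1.0569 × 1.0626 = 1.204372.
Compound inflation: 1.0129 × 1.0329 × 1.0272 = 1.074682.
Deflate: 1.204372 / 1.074682 = 1.120678.
Total real return = 1.120678 − 1 → 12.07%.

12.07%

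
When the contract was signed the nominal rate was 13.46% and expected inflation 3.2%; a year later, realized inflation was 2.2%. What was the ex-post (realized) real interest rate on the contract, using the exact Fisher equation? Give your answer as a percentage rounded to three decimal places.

Ex-post: (1 + 0.1346)/(1 + 0.0220) − 1 = 11.0176%
So the realized real rate is 11.018%.

11.018%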